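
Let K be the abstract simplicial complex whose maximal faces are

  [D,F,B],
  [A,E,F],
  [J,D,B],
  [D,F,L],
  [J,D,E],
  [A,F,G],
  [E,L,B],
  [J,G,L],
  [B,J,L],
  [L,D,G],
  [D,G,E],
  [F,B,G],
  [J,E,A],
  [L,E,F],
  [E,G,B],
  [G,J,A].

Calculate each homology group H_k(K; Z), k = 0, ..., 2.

We work with the vertex ordering A < B < D < E < F < G < J < L. The simplices of K, each written with vertices in increasing order, are:

  0-simplices (8): A, B, D, E, F, G, J, L
  1-simplices (24): AE, AF, AG, AJ, BD, BE, BF, BG, BJ, BL, DE, DF, DG, DJ, DL, EF, EG, EJ, EL, FG, FL, GJ, GL, JL
  2-simplices (16): AEF, AEJ, AFG, AGJ, BDF, BDJ, BEG, BEL, BFG, BJL, DEG, DEJ, DFL, DGL, EFL, GJL

giving chain groups C_0 ≅ Z^8, C_1 ≅ Z^24, C_2 ≅ Z^16.

Boundary ∂_1: C_1 → C_0 is given by ∂[p,q] = [q] − [p]. For instance
  ∂BG = G − B.
The resulting 8×24 matrix has rank 7, and its Smith normal form has invariant factors (1,1,1,1,1,1,1).

∂_2: C_2 → C_1 acts by ∂[p,q,r] = [q,r] − [p,r] + [p,q]. For instance
  ∂BEL = EL − BL + BE,
  ∂BFG = FG − BG + BF.
As a 24×16 matrix over Z this has rank 15, with invariant factors (1,1,1,1,1,1,1,1,1,1,1,1,1,1,1).

Computing H_k = (kernel of ∂_k) / (image of ∂_{k+1}):

  H_0: rank C_0 − rank ∂_1 = 8 − 7 = 1, and the invariant factors of ∂_1 are all 1, so H_0 ≅ Z.
  H_1: rank ker ∂_1 − rank ∂_2 = (24 − 7) − 15 = 2, and the invariant factors of ∂_2 are all 1, so H_1 ≅ Z^2.
  H_2: rank ker ∂_2 − rank ∂_3 = (16 − 15) − 0 = 1, and there is no ∂_3, so H_2 ≅ Z.

H_0 ≅ Z,  H_1 ≅ Z^2,  H_2 ≅ Z.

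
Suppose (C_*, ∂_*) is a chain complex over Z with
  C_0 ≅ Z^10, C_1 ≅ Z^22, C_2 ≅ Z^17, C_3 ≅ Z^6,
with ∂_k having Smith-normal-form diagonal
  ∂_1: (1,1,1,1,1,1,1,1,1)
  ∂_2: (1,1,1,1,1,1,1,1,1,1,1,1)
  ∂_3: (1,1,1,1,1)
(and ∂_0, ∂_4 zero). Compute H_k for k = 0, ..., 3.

H_0: b_0 = 10 − 0 − 9 = 1; torsion from ∂_1 factors > 1: none. So H_0 ≅ Z.
H_1: b_1 = 22 − 9 − 12 = 1; torsion from ∂_2 factors > 1: none. So H_1 ≅ Z.
H_2: b_2 = 17 − 12 − 5 = 0; torsion from ∂_3 factors > 1: none. So H_2 ≅ 0.
H_3: b_3 = 6 − 5 − 0 = 1; torsion from ∂_4 factors > 1: none. So H_3 ≅ Z.

H_0 ≅ Z,  H_1 ≅ Z,  H_2 = 0,  H_3 ≅ Z.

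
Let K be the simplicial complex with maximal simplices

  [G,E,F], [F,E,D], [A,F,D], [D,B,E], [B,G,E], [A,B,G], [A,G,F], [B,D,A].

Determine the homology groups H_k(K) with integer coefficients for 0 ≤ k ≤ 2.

Take the total order A < B < D < E < F < G on the vertex set. Then K (dimension 2) consists of the simplices:

  0-simplices (6): A, B, D, E, F, G
  1-simplices (12): AB, AD, AF, AG, BD, BE, BG, DE, DF, EF, EG, FG
  2-simplices (8): ABD, ABG, ADF, AFG, BDE, BEG, DEF, EFG

Hence C_0 ≅ Z^6, C_1 ≅ Z^12, C_2 ≅ Z^8.

The boundary map ∂_1: C_1 → C_0 sends each edge [p,q] (with p < q) to q − p.
The resulting 6×12 matrix has rank 5, and its Smith normal form has invariant factors (1,1,1,1,1).

The boundary map ∂_2: C_2 → C_1 sends each 2-simplex [p,q,r] to [q,r] − [p,r] + [p,q]. For instance
  ∂AFG = FG − AG + AF,
  ∂ABD = BD − AD + AB.
The resulting 12×8 matrix has rank 7, and its Smith normal form has invariant factors (1,1,1,1,1,1,1).

Reading off H_k = ker ∂_k / im ∂_{k+1}:

  H_0: rank C_0 − rank ∂_1 = 6 − 5 = 1, and the invariant factors of ∂_1 are all 1, so H_0 = Z.
  H_1: rank ker ∂_1 − rank ∂_2 = (12 − 5) − 7 = 0, and the invariant factors of ∂_2 are all 1, so H_1 = 0.
  H_2: rank ker ∂_2 − rank ∂_3 = (8 − 7) − 0 = 1, and there is no ∂_3, so H_2 = Z.

As a check, the Euler characteristic is 6 − 12 + 8 = 2, which agrees with 1 − 0 + 1 = 2.

H_0 = Z,  H_1 = 0,  H_2 = Z.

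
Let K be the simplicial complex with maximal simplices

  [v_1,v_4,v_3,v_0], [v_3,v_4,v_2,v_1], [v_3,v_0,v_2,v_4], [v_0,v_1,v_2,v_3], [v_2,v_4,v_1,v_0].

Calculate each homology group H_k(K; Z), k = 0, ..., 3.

Take the total order v_0 < v_1 < v_2 < v_3 < v_4 on the vertex set. Then K (dimension 3) consists of the simplices:

  0-simplices (5): [v_0], [v_1], [v_2], [v_3], [v_4]
  1-simplices (10): [v_0,v_1], [v_0,v_2], [v_0,v_3], [v_0,v_4], [v_1,v_2], [v_1,v_3], [v_1,v_4], [v_2,v_3], [v_2,v_4], [v_3,v_4]
  2-simplices (10): [v_0,v_1,v_2], [v_0,v_1,v_3], [v_0,v_1,v_4], [v_0,v_2,v_3], [v_0,v_2,v_4], [v_0,v_3,v_4], [v_1,v_2,v_3], [v_1,v_2,v_4], [v_1,v_3,v_4], [v_2,v_3,v_4]
  3-simplices (5): [v_0,v_1,v_2,v_3], [v_0,v_1,v_2,v_4], [v_0,v_1,v_3,v_4], [v_0,v_2,v_3,v_4], [v_1,v_2,v_3,v_4]

Hence C_0 ≅ Z^5, C_1 ≅ Z^10, C_2 ≅ Z^10, C_3 ≅ Z^5.

The boundary map ∂_1: C_1 → C_0 maps an edge to its endpoints' difference, ∂[p,q] = q − p. For instance
  ∂[v_2,v_4] = [v_4] − [v_2].
The resulting 5×10 matrix has rank 4, and its Smith normal form has invariant factors (1,1,1,1).

The boundary map ∂_2: C_2 → C_1 sends each 2-simplex [p,q,r] to [q,r] − [p,r] + [p,q]. For instance
  ∂[v_1,v_2,v_4] = [v_2,v_4] − [v_1,v_4] + [v_1,v_2],
  ∂[v_0,v_3,v_4] = [v_3,v_4] − [v_0,v_4] + [v_0,v_3].
The resulting 10×10 matrix has rank 6, and its Smith normal form has invariant factors (1,1,1,1,1,1).

∂_3: C_3 → C_2 sends each 3-simplex σ to the alternating sum Σ_i (−1)^i (σ with its i-th vertex removed). For instance
  ∂[v_0,v_1,v_2,v_4] = [v_1,v_2,v_4] − [v_0,v_2,v_4] + [v_0,v_1,v_4] − [v_0,v_1,v_2],
  ∂[v_0,v_2,v_3,v_4] = [v_2,v_3,v_4] − [v_0,v_3,v_4] + [v_0,v_2,v_4] − [v_0,v_2,v_3].
The resulting 10×5 matrix has rank 4, and its Smith normal form has invariant factors (1,1,1,1).

Reading off H_k = ker ∂_k / im ∂_{k+1}:

  H_0: rank C_0 − rank ∂_1 = 5 − 4 = 1, and the invariant factors of ∂_1 are all 1, so H_0 ≅ Z.
  H_1: rank ker ∂_1 − rank ∂_2 = (10 − 4) − 6 = 0, and the invariant factors of ∂_2 are all 1, so H_1 ≅ 0.
  H_2: rank ker ∂_2 − rank ∂_3 = (10 − 6) − 4 = 0, and the invariant factors of ∂_3 are all 1, so H_2 ≅ 0.
  H_3: rank ker ∂_3 − rank ∂_4 = (5 − 4) − 0 = 1, and there is no ∂_4, so H_3 ≅ Z.

As a check, the Euler characteristic is 5 − 10 + 10 − 5 = 0, which agrees with 1 − 0 + 0 − 1 = 0.

H_0 = Z,  H_1 = 0,  H_2 = 0,  H_3 = Z.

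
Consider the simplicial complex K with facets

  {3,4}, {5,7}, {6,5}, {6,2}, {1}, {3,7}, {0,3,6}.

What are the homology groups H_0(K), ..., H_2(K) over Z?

H_0 ≅ Z^2,  H_1 ≅ Z,  H_2 = 0.

Order the vertices as 0 < 1 < 2 < 3 < 4 < 5 < 6 < 7. Listing each simplex with vertices in this order, K has dimension 2 with simplices:

  0-simplices (8): [0], [1], [2], [3], [4], [5], [6], [7]
  1-simplices (8): [0,3], [0,6], [2,6], [3,4], [3,6], [3,7], [5,6], [5,7]
  2-simplices (1): [0,3,6]

Hence C_0 ≅ Z^8, C_1 ≅ Z^8, C_2 ≅ Z^1.

The boundary map ∂_1: C_1 → C_0 maps an edge to its endpoints' difference, ∂[p,q] = q − p. For instance
  ∂[3,6] = [6] − [3].
This gives a 8×8 integer matrix of rank 6; reducing to Smith normal form yields diagonal entries (1,1,1,1,1,1).

Boundary ∂_2: C_2 → C_1 maps a triangle to the signed sum of its edges. For instance
  ∂[0,3,6] = [3,6] − [0,6] + [0,3].
This gives a 8×1 integer matrix of rank 1; reducing to Smith normal form yields diagonal entries (1).

Computing H_k = (kernel of ∂_k) / (image of ∂_{k+1}):

  H_0: rank C_0 − rank ∂_1 = 8 − 6 = 2, and the invariant factors of ∂_1 are all 1, so H_0 = Z^2.
  H_1: rank ker ∂_1 − rank ∂_2 = (8 − 6) − 1 = 1, and the invariant factors of ∂_2 are all 1, so H_1 = Z.
  H_2: rank ker ∂_2 − rank ∂_3 = (1 − 1) − 0 = 0, and there is no ∂_3, so H_2 = 0.

As a check, the Euler characteristic is 8 − 8 + 1 = 1, which agrees with 2 − 1 + 0 = 1.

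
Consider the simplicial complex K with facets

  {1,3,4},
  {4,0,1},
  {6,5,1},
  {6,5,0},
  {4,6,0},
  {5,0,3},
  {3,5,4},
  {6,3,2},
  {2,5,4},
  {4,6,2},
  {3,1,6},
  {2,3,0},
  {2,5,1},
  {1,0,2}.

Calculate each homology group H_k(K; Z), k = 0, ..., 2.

H_0 = Z,  H_1 = Z^2,  H_2 = Z.

Take the total order 0 < 1 < 2 < 3 < 4 < 5 < 6 on the vertex set. Then K (dimension 2) consists of the simplices:

  0-simplices (7): [0], [1], [2], [3], [4], [5], [6]
  1-simplices (21): [0,1], [0,2], [0,3], [0,4], [0,5], [0,6], [1,2], [1,3], [1,4], [1,5], [1,6], [2,3], [2,4], [2,5], [2,6], [3,4], [3,5], [3,6], [4,5], [4,6], [5,6]
  2-simplices (14): [0,1,2], [0,1,4], [0,2,3], [0,3,5], [0,4,6], [0,5,6], [1,2,5], [1,3,4], [1,3,6], [1,5,6], [2,3,6], [2,4,5], [2,4,6], [3,4,5]

Hence C_0 ≅ Z^7, C_1 ≅ Z^21, C_2 ≅ Z^14.

∂_1: C_1 → C_0 maps an edge to its endpoints' difference, ∂[p,q] = q − p.
As a 7×21 matrix over Z this has rank 6, with invariant factors (1,1,1,1,1,1).

∂_2: C_2 → C_1 sends each 2-simplex [p,q,r] to [q,r] − [p,r] + [p,q]. For instance
  ∂[2,4,6] = [4,6] − [2,6] + [2,4],
  ∂[1,3,4] = [3,4] − [1,4] + [1,3].
This gives a 21×14 integer matrix of rank 13; reducing to Smith normal form yields diagonal entries (1,1,1,1,1,1,1,1,1,1,1,1,1).

From H_k ≅ ker(∂_k) / im(∂_{k+1}) we obtain:

  H_0: rank C_0 − rank ∂_1 = 7 − 6 = 1, and the invariant factors of ∂_1 are all 1, so H_0 ≅ Z.
  H_1: rank ker ∂_1 − rank ∂_2 = (21 − 6) − 13 = 2, and the invariant factors of ∂_2 are all 1, so H_1 ≅ Z^2.
  H_2: rank ker ∂_2 − rank ∂_3 = (14 − 13) − 0 = 1, and there is no ∂_3, so H_2 ≅ Z.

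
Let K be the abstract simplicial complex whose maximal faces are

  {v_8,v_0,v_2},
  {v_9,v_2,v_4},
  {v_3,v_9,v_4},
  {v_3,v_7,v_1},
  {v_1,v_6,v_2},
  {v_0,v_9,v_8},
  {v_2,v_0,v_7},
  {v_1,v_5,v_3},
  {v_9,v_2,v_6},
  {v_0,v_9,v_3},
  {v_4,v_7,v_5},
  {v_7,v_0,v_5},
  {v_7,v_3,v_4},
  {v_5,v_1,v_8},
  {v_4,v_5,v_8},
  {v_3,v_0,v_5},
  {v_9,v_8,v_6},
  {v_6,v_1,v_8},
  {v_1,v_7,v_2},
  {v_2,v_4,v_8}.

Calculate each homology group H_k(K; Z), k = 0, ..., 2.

H_0 ≅ Z,  H_1 ≅ Z ⊕ Z/2,  H_2 = 0.

K has 10 vertices, 30 edges, 20 triangles.
rank ∂_0 = 0, rank ∂_1 = 9 ⇒ b_0 = 10 − 0 − 9 = 1; all invariant factors of ∂_1 are 1 so no torsion. So H_0 = Z.
rank ∂_1 = 9, rank ∂_2 = 20 ⇒ b_1 = 30 − 9 − 20 = 1; ∂_2 has invariant factor(s) [2] giving torsion. So H_1 = Z ⊕ Z/2.
rank ∂_2 = 20, rank ∂_3 = 0 ⇒ b_2 = 20 − 20 − 0 = 0. So H_2 = 0.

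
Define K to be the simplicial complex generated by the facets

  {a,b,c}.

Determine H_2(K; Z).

H_2 ≅ 0.

We work with the vertex ordering a < b < c. The simplices of K, each written with vertices in increasing order, are:

  0-simplices (3): a, b, c
  1-simplices (3): ab, ac, bc
  2-simplices (1): abc

Hence C_0 ≅ Z^3, C_1 ≅ Z^3, C_2 ≅ Z^1.

∂_1: C_1 → C_0 maps an edge to its endpoints' difference, ∂[p,q] = q − p.
The resulting 3×3 matrix has rank 2, and its Smith normal form has invariant factors (1,1).

The boundary map ∂_2: C_2 → C_1 maps a triangle to the signed sum of its edges. For instance
  ∂abc = bc − ac + ab.
The resulting 3×1 matrix has rank 1, and its Smith normal form has invariant factors (1).

Computing H_k = (kernel of ∂_k) / (image of ∂_{k+1}):

  H_2: rank ker ∂_2 − rank ∂_3 = (1 − 1) − 0 = 0, and there is no ∂_3, so H_2 = 0.

(K is a triangulation of the 2-simplex.)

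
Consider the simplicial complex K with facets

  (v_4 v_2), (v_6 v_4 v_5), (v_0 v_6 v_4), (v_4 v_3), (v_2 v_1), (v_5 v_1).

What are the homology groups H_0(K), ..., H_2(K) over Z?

Fix the vertex order v_0 < v_1 < v_2 < v_3 < v_4 < v_5 < v_6 and write every simplex with vertices in increasing order. Then dim K = 2 and the simplices of K are:

  0-simplices (7): [v_0], [v_1], [v_2], [v_3], [v_4], [v_5], [v_6]
  1-simplices (9): [v_0,v_4], [v_0,v_6], [v_1,v_2], [v_1,v_5], [v_2,v_4], [v_3,v_4], [v_4,v_5], [v_4,v_6], [v_5,v_6]
  2-simplices (2): [v_0,v_4,v_6], [v_4,v_5,v_6]

so the chain groups are C_0 ≅ Z^7, C_1 ≅ Z^9, C_2 ≅ Z^2.

∂_1: C_1 → C_0 maps an edge to its endpoints' difference, ∂[p,q] = q − p. For instance
  ∂[v_0,v_4] = [v_4] − [v_0].
As a 7×9 matrix over Z this has rank 6, with invariant factors (1,1,1,1,1,1).

∂_2: C_2 → C_1 acts by ∂[p,q,r] = [q,r] − [p,r] + [p,q]. For instance
  ∂[v_0,v_4,v_6] = [v_4,v_6] − [v_0,v_6] + [v_0,v_4],
  ∂[v_4,v_5,v_6] = [v_5,v_6] − [v_4,v_6] + [v_4,v_5].
The resulting 9×2 matrix has rank 2, and its Smith normal form has invariant factors (1,1).

Reading off H_k = ker ∂_k / im ∂_{k+1}:

  H_0: rank C_0 − rank ∂_1 = 7 − 6 = 1, and the invariant factors of ∂_1 are all 1, so H_0 ≅ Z.
  H_1: rank ker ∂_1 − rank ∂_2 = (9 − 6) − 2 = 1, and the invariant factors of ∂_2 are all 1, so H_1 ≅ Z.
  H_2: rank ker ∂_2 − rank ∂_3 = (2 − 2) − 0 = 0, and there is no ∂_3, so H_2 ≅ 0.

H_0 ≅ Z,  H_1 ≅ Z,  H_2 = 0.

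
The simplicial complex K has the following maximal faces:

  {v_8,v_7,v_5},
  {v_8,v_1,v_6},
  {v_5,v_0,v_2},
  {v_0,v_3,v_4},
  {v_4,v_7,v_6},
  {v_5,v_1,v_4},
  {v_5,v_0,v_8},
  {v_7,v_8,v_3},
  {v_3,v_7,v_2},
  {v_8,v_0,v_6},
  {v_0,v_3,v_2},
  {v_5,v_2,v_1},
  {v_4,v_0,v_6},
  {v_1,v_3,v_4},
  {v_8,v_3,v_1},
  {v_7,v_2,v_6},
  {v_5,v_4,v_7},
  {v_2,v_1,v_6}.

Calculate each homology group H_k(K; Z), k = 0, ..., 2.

H_0 ≅ Z,  H_1 ≅ Z^2,  H_2 ≅ Z.

Take the total order v_0 < v_1 < v_2 < v_3 < v_4 < v_5 < v_6 < v_7 < v_8 on the vertex set. Then K (dimension 2) consists of the simplices:

  0-simplices (9): [v_0], [v_1], [v_2], [v_3], [v_4], [v_5], [v_6], [v_7], [v_8]
  1-simplices (27): (27 of them)
  2-simplices (18): (18 of them)

Hence C_0 ≅ Z^9, C_1 ≅ Z^27, C_2 ≅ Z^18.

∂_1: C_1 → C_0 sends each edge [p,q] (with p < q) to q − p.
As a 9×27 matrix over Z this has rank 8, with invariant factors (1,1,1,1,1,1,1,1).

Boundary ∂_2: C_2 → C_1 sends each 2-simplex [p,q,r] to [q,r] − [p,r] + [p,q]. For instance
  ∂[v_5,v_7,v_8] = [v_7,v_8] − [v_5,v_8] + [v_5,v_7],
  ∂[v_0,v_5,v_8] = [v_5,v_8] − [v_0,v_8] + [v_0,v_5].
The 27×18 boundary matrix has rank 17 and Smith normal form diag(1,1,1,1,1,1,1,1,1,1,1,1,1,1,1,1,1).

Computing H_k = (kernel of ∂_k) / (image of ∂_{k+1}):

  H_0: rank C_0 − rank ∂_1 = 9 − 8 = 1, and the invariant factors of ∂_1 are all 1, so H_0 = Z.
  H_1: rank ker ∂_1 − rank ∂_2 = (27 − 8) − 17 = 2, and the invariant factors of ∂_2 are all 1, so H_1 = Z^2.
  H_2: rank ker ∂_2 − rank ∂_3 = (18 − 17) − 0 = 1, and there is no ∂_3, so H_2 = Z.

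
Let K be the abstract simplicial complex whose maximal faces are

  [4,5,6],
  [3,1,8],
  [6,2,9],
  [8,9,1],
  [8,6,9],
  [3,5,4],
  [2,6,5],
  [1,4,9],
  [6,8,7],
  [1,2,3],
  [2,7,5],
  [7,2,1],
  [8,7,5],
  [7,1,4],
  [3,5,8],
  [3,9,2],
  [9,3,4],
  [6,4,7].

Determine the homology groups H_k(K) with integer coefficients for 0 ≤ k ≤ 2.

H_0 ≅ Z,  H_1 ≅ Z ⊕ Z/2,  H_2 = 0.

Fix the vertex order 1 < 2 < 3 < 4 < 5 < 6 < 7 < 8 < 9 and write every simplex with vertices in increasing order. Then dim K = 2 and the simplices of K are:

  0-simplices (9): [1], [2], [3], [4], [5], [6], [7], [8], [9]
  1-simplices (27): (27 of them)
  2-simplices (18): [1,2,3], [1,2,7], [1,3,8], [1,4,7], [1,4,9], [1,8,9], [2,3,9], [2,5,6], [2,5,7], [2,6,9], [3,4,5], [3,4,9], [3,5,8], [4,5,6], [4,6,7], [5,7,8], [6,7,8], [6,8,9]

so the chain groups are C_0 ≅ Z^9, C_1 ≅ Z^27, C_2 ≅ Z^18.

Boundary ∂_1: C_1 → C_0 is given by ∂[p,q] = [q] − [p]. For instance
  ∂[2,6] = [6] − [2].
The 9×27 boundary matrix has rank 8 and Smith normal form diag(1,1,1,1,1,1,1,1).

The boundary map ∂_2: C_2 → C_1 sends each 2-simplex [p,q,r] to [q,r] − [p,r] + [p,q]. For instance
  ∂[6,7,8] = [7,8] − [6,8] + [6,7],
  ∂[2,3,9] = [3,9] − [2,9] + [2,3].
This gives a 27×18 integer matrix of rank 18; reducing to Smith normal form yields diagonal entries (1,1,1,1,1,1,1,1,1,1,1,1,1,1,1,1,1,2).

From H_k ≅ ker(∂_k) / im(∂_{k+1}) we obtain:

  H_0: rank C_0 − rank ∂_1 = 9 − 8 = 1, and the invariant factors of ∂_1 are all 1, so H_0 ≅ Z.
  H_1: rank ker ∂_1 − rank ∂_2 = (27 − 8) − 18 = 1, and ∂_2 has invariant factor 2 > 1, so H_1 ≅ Z ⊕ Z/2.
  H_2: rank ker ∂_2 − rank ∂_3 = (18 − 18) − 0 = 0, and there is no ∂_3, so H_2 ≅ 0.

As a check, the Euler characteristic is 9 − 27 + 18 = 0, which agrees with 1 − 1 + 0 = 0.
(K is a triangulation of the Klein bottle.)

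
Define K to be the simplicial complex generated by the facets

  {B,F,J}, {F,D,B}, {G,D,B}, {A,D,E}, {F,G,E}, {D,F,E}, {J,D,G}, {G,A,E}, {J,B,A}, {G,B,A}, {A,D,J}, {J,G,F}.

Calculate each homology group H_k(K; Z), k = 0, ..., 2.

Fix the vertex order A < B < D < E < F < G < J and write every simplex with vertices in increasing order. Then dim K = 2 and the simplices of K are:

  0-simplices (7): A, B, D, E, F, G, J
  1-simplices (18): AB, AD, AE, AG, AJ, BD, BF, BG, BJ, DE, DF, DG, DJ, EF, EG, FG, FJ, GJ
  2-simplices (12): ABG, ABJ, ADE, ADJ, AEG, BDF, BDG, BFJ, DEF, DGJ, EFG, FGJ

so the chain groups are C_0 ≅ Z^7, C_1 ≅ Z^18, C_2 ≅ Z^12.

The boundary map ∂_1: C_1 → C_0 maps an edge to its endpoints' difference, ∂[p,q] = q − p.
The resulting 7×18 matrix has rank 6, and its Smith normal form has invariant factors (1,1,1,1,1,1).

∂_2: C_2 → C_1 acts by ∂[p,q,r] = [q,r] − [p,r] + [p,q]. For instance
  ∂BDF = DF − BF + BD,
  ∂EFG = FG − EG + EF.
This gives a 18×12 integer matrix of rank 12; reducing to Smith normal form yields diagonal entries (1,1,1,1,1,1,1,1,1,1,1,2).

Computing H_k = (kernel of ∂_k) / (image of ∂_{k+1}):

  H_0: rank C_0 − rank ∂_1 = 7 − 6 = 1, and the invariant factors of ∂_1 are all 1, so H_0 = Z.
  H_1: rank ker ∂_1 − rank ∂_2 = (18 − 6) − 12 = 0, and ∂_2 has invariant factor 2 > 1, so H_1 = Z_2.
  H_2: rank ker ∂_2 − rank ∂_3 = (12 − 12) − 0 = 0, and there is no ∂_3, so H_2 = 0.

(K is a triangulation of the real projective plane RP^2.)

H_0 = Z,  H_1 = Z_2,  H_2 = 0.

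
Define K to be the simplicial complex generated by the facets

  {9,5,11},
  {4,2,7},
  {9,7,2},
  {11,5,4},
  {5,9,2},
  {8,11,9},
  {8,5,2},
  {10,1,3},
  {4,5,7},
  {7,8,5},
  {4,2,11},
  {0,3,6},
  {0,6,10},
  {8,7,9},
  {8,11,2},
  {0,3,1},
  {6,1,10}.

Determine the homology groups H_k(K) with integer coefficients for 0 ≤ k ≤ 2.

H_0 ≅ Z^2,  H_1 ≅ Z ⊕ Z/2Z,  H_2 = 0.

K has 12 vertices, 28 edges, 17 triangles.
rank ∂_0 = 0, rank ∂_1 = 10 ⇒ b_0 = 12 − 0 − 10 = 2; all invariant factors of ∂_1 are 1 so no torsion. So H_0 ≅ Z^2.
rank ∂_1 = 10, rank ∂_2 = 17 ⇒ b_1 = 28 − 10 − 17 = 1; ∂_2 has invariant factor(s) [2] giving torsion. So H_1 ≅ Z ⊕ Z/2Z.
rank ∂_2 = 17, rank ∂_3 = 0 ⇒ b_2 = 17 − 17 − 0 = 0. So H_2 ≅ 0.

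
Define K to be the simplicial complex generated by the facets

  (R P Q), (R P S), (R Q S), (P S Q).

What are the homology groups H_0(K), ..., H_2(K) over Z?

H_0 ≅ Z,  H_1 = 0,  H_2 ≅ Z.

Take the total order P < Q < R < S on the vertex set. Then K (dimension 2) consists of the simplices:

  0-simplices (4): P, Q, R, S
  1-simplices (6): PQ, PR, PS, QR, QS, RS
  2-simplices (4): PQR, PQS, PRS, QRS

Hence C_0 ≅ Z^4, C_1 ≅ Z^6, C_2 ≅ Z^4.

∂_1: C_1 → C_0 is given by ∂[p,q] = [q] − [p]. For instance
  ∂RS = S − R.
The 4×6 boundary matrix has rank 3 and Smith normal form diag(1,1,1).

∂_2: C_2 → C_1 sends each 2-simplex [p,q,r] to [q,r] − [p,r] + [p,q]. For instance
  ∂PQS = QS − PS + PQ,
  ∂QRS = RS − QS + QR.
The resulting 6×4 matrix has rank 3, and its Smith normal form has invariant factors (1,1,1).

Computing H_k = (kernel of ∂_k) / (image of ∂_{k+1}):

  H_0: rank C_0 − rank ∂_1 = 4 − 3 = 1, and the invariant factors of ∂_1 are all 1, so H_0 = Z.
  H_1: rank ker ∂_1 − rank ∂_2 = (6 − 3) − 3 = 0, and the invariant factors of ∂_2 are all 1, so H_1 = 0.
  H_2: rank ker ∂_2 − rank ∂_3 = (4 − 3) − 0 = 1, and there is no ∂_3, so H_2 = Z.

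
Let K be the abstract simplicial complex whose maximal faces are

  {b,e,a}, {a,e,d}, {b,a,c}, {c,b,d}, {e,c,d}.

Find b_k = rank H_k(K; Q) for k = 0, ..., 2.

b_0 = 1, b_1 = 1, b_2 = 0.

Order the vertices as a < b < c < d < e. Listing each simplex with vertices in this order, K has dimension 2 with simplices:

  0-simplices (5): a, b, c, d, e
  1-simplices (10): ab, ac, ad, ae, bc, bd, be, cd, ce, de
  2-simplices (5): abc, abe, ade, bcd, cde

Hence C_0 ≅ Z^5, C_1 ≅ Z^10, C_2 ≅ Z^5.

∂_1: C_1 → C_0 maps an edge to its endpoints' difference, ∂[p,q] = q − p. For instance
  ∂ac = c − a.
The resulting 5×10 matrix has rank 4, and its Smith normal form has invariant factors (1,1,1,1).

Boundary ∂_2: C_2 → C_1 sends each 2-simplex [p,q,r] to [q,r] − [p,r] + [p,q]. For instance
  ∂abc = bc − ac + ab,
  ∂ade = de − ae + ad.
The 10×5 boundary matrix has rank 5 and Smith normal form diag(1,1,1,1,1).

Reading off H_k = ker ∂_k / im ∂_{k+1}:

  H_0: rank C_0 − rank ∂_1 = 5 − 4 = 1, and the invariant factors of ∂_1 are all 1, so H_0 ≅ Z.
  H_1: rank ker ∂_1 − rank ∂_2 = (10 − 4) − 5 = 1, and the invariant factors of ∂_2 are all 1, so H_1 ≅ Z.
  H_2: rank ker ∂_2 − rank ∂_3 = (5 − 5) − 0 = 0, and there is no ∂_3, so H_2 ≅ 0.

Hence the Betti numbers are b_0 = 1, b_1 = 1, b_2 = 0.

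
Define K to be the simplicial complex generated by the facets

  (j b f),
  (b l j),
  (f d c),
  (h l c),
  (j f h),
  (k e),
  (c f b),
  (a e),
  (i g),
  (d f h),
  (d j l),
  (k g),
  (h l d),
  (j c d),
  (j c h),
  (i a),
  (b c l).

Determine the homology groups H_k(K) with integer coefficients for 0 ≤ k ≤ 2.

Fix the vertex order a < b < c < d < e < f < g < h < i < j < k < l and write every simplex with vertices in increasing order. Then dim K = 2 and the simplices of K are:

  0-simplices (12): a, b, c, d, e, f, g, h, i, j, k, l
  1-simplices (23): ae, ai, bc, bf, bj, bl, cd, cf, ch, cj, cl, df, dh, dj, dl, ek, fh, fj, gi, gk, hj, hl, jl
  2-simplices (12): bcf, bcl, bfj, bjl, cdf, cdj, chj, chl, dfh, dhl, djl, fhj

giving chain groups C_0 ≅ Z^12, C_1 ≅ Z^23, C_2 ≅ Z^12.

The boundary map ∂_1: C_1 → C_0 is given by ∂[p,q] = [q] − [p].
This gives a 12×23 integer matrix of rank 10; reducing to Smith normal form yields diagonal entries (1,1,1,1,1,1,1,1,1,1).

∂_2: C_2 → C_1 sends each 2-simplex [p,q,r] to [q,r] − [p,r] + [p,q]. For instance
  ∂dfh = fh − dh + df,
  ∂dhl = hl − dl + dh.
The resulting 23×12 matrix has rank 12, and its Smith normal form has invariant factors (1,1,1,1,1,1,1,1,1,1,1,2).

Reading off H_k = ker ∂_k / im ∂_{k+1}:

  H_0: rank C_0 − rank ∂_1 = 12 − 10 = 2, and the invariant factors of ∂_1 are all 1, so H_0 ≅ Z^2.
  H_1: rank ker ∂_1 − rank ∂_2 = (23 − 10) − 12 = 1, and ∂_2 has invariant factor 2 > 1, so H_1 ≅ Z × Z/2.
  H_2: rank ker ∂_2 − rank ∂_3 = (12 − 12) − 0 = 0, and there is no ∂_3, so H_2 ≅ 0.

H_0 = Z^2,  H_1 = Z × Z/2,  H_2 = 0.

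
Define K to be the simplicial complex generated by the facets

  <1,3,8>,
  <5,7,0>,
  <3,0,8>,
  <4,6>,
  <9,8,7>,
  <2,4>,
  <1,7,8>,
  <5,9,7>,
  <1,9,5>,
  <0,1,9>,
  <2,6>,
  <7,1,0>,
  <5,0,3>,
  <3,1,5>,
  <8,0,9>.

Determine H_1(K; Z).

Order the vertices as 0 < 1 < 2 < 3 < 4 < 5 < 6 < 7 < 8 < 9. Listing each simplex with vertices in this order, K has dimension 2 with simplices:

  0-simplices (10): [0], [1], [2], [3], [4], [5], [6], [7], [8], [9]
  1-simplices (21): [0,1], [0,3], [0,5], [0,7], [0,8], [0,9], [1,3], [1,5], [1,7], [1,8], [1,9], [2,4], [2,6], [3,5], [3,8], [4,6], [5,7], [5,9], [7,8], [7,9], [8,9]
  2-simplices (12): [0,1,7], [0,1,9], [0,3,5], [0,3,8], [0,5,7], [0,8,9], [1,3,5], [1,3,8], [1,5,9], [1,7,8], [5,7,9], [7,8,9]

so the chain groups are C_0 ≅ Z^10, C_1 ≅ Z^21, C_2 ≅ Z^12.

The boundary map ∂_1: C_1 → C_0 maps an edge to its endpoints' difference, ∂[p,q] = q − p. For instance
  ∂[0,5] = [5] − [0].
The resulting 10×21 matrix has rank 8, and its Smith normal form has invariant factors (1,1,1,1,1,1,1,1).

The boundary map ∂_2: C_2 → C_1 maps a triangle to the signed sum of its edges. For instance
  ∂[0,1,9] = [1,9] − [0,9] + [0,1],
  ∂[0,8,9] = [8,9] − [0,9] + [0,8].
As a 21×12 matrix over Z this has rank 12, with invariant factors (1,1,1,1,1,1,1,1,1,1,1,2).

Reading off H_k = ker ∂_k / im ∂_{k+1}:

  H_1: rank ker ∂_1 − rank ∂_2 = (21 − 8) − 12 = 1, and ∂_2 has invariant factor 2 > 1, so H_1 ≅ Z ⊕ Z_2.

H_1 = Z ⊕ Z_2.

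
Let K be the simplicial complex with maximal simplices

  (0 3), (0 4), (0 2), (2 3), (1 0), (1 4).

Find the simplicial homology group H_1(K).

H_1 = Z^2.

Fix the vertex order 0 < 1 < 2 < 3 < 4 and write every simplex with vertices in increasing order. Then dim K = 1 and the simplices of K are:

  0-simplices (5): [0], [1], [2], [3], [4]
  1-simplices (6): [0,1], [0,2], [0,3], [0,4], [1,4], [2,3]

Hence C_0 ≅ Z^5, C_1 ≅ Z^6.

Boundary ∂_1: C_1 → C_0 sends each edge [p,q] (with p < q) to q − p.
This gives a 5×6 integer matrix of rank 4; reducing to Smith normal form yields diagonal entries (1,1,1,1).

Computing H_k = (kernel of ∂_k) / (image of ∂_{k+1}):

  H_1: rank ker ∂_1 − rank ∂_2 = (6 − 4) − 0 = 2, and there is no ∂_2, so H_1 = Z^2.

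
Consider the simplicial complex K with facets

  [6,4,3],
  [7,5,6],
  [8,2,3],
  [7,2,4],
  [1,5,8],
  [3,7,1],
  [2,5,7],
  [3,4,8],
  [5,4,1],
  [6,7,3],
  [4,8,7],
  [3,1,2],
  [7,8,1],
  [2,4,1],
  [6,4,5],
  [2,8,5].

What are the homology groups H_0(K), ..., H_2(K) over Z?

Fix the vertex order 1 < 2 < 3 < 4 < 5 < 6 < 7 < 8 and write every simplex with vertices in increasing order. Then dim K = 2 and the simplices of K are:

  0-simplices (8): [1], [2], [3], [4], [5], [6], [7], [8]
  1-simplices (24): (24 of them)
  2-simplices (16): [1,2,3], [1,2,4], [1,3,7], [1,4,5], [1,5,8], [1,7,8], [2,3,8], [2,4,7], [2,5,7], [2,5,8], [3,4,6], [3,4,8], [3,6,7], [4,5,6], [4,7,8], [5,6,7]

Hence C_0 ≅ Z^8, C_1 ≅ Z^24, C_2 ≅ Z^16.

∂_1: C_1 → C_0 sends each edge [p,q] (with p < q) to q − p. For instance
  ∂[3,6] = [6] − [3].
The 8×24 boundary matrix has rank 7 and Smith normal form diag(1,1,1,1,1,1,1).

Boundary ∂_2: C_2 → C_1 maps a triangle to the signed sum of its edges. For instance
  ∂[1,2,3] = [2,3] − [1,3] + [1,2],
  ∂[5,6,7] = [6,7] − [5,7] + [5,6].
This gives a 24×16 integer matrix of rank 15; reducing to Smith normal form yields diagonal entries (1,1,1,1,1,1,1,1,1,1,1,1,1,1,1).

Reading off H_k = ker ∂_k / im ∂_{k+1}:

  H_0: rank C_0 − rank ∂_1 = 8 − 7 = 1, and the invariant factors of ∂_1 are all 1, so H_0 = Z.
  H_1: rank ker ∂_1 − rank ∂_2 = (24 − 7) − 15 = 2, and the invariant factors of ∂_2 are all 1, so H_1 = Z^2.
  H_2: rank ker ∂_2 − rank ∂_3 = (16 − 15) − 0 = 1, and there is no ∂_3, so H_2 = Z.

(K is a triangulation of the torus T^2.)

H_0 = Z,  H_1 = Z^2,  H_2 = Z.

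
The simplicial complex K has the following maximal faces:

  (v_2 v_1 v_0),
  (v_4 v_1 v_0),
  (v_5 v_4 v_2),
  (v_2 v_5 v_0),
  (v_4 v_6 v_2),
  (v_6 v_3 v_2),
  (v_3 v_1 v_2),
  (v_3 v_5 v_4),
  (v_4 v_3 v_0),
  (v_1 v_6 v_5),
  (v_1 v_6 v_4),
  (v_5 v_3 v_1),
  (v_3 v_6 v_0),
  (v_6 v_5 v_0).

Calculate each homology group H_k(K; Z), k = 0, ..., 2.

H_0 = Z,  H_1 = Z^2,  H_2 = Z.

Take the total order v_0 < v_1 < v_2 < v_3 < v_4 < v_5 < v_6 on the vertex set. Then K (dimension 2) consists of the simplices:

  0-simplices (7): [v_0], [v_1], [v_2], [v_3], [v_4], [v_5], [v_6]
  1-simplices (21): (21 of them)
  2-simplices (14): (14 of them)

so the chain groups are C_0 ≅ Z^7, C_1 ≅ Z^21, C_2 ≅ Z^14.

The boundary map ∂_1: C_1 → C_0 is given by ∂[p,q] = [q] − [p].
The 7×21 boundary matrix has rank 6 and Smith normal form diag(1,1,1,1,1,1).

Boundary ∂_2: C_2 → C_1 acts by ∂[p,q,r] = [q,r] − [p,r] + [p,q]. For instance
  ∂[v_3,v_4,v_5] = [v_4,v_5] − [v_3,v_5] + [v_3,v_4],
  ∂[v_1,v_2,v_3] = [v_2,v_3] − [v_1,v_3] + [v_1,v_2].
As a 21×14 matrix over Z this has rank 13, with invariant factors (1,1,1,1,1,1,1,1,1,1,1,1,1).

Reading off H_k = ker ∂_k / im ∂_{k+1}:

  H_0: rank C_0 − rank ∂_1 = 7 − 6 = 1, and the invariant factors of ∂_1 are all 1, so H_0 ≅ Z.
  H_1: rank ker ∂_1 − rank ∂_2 = (21 − 6) − 13 = 2, and the invariant factors of ∂_2 are all 1, so H_1 ≅ Z^2.
  H_2: rank ker ∂_2 − rank ∂_3 = (14 − 13) − 0 = 1, and there is no ∂_3, so H_2 ≅ Z.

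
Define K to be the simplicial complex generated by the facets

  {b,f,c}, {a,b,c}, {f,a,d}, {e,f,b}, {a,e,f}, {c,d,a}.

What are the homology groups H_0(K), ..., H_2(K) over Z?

H_0 ≅ Z,  H_1 ≅ Z,  H_2 = 0.

Take the total order a < b < c < d < e < f on the vertex set. Then K (dimension 2) consists of the simplices:

  0-simplices (6): a, b, c, d, e, f
  1-simplices (12): ab, ac, ad, ae, af, bc, be, bf, cd, cf, df, ef
  2-simplices (6): abc, acd, adf, aef, bcf, bef

giving chain groups C_0 ≅ Z^6, C_1 ≅ Z^12, C_2 ≅ Z^6.

Boundary ∂_1: C_1 → C_0 sends each edge [p,q] (with p < q) to q − p.
The 6×12 boundary matrix has rank 5 and Smith normal form diag(1,1,1,1,1).

The boundary map ∂_2: C_2 → C_1 acts by ∂[p,q,r] = [q,r] − [p,r] + [p,q]. For instance
  ∂adf = df − af + ad,
  ∂abc = bc − ac + ab.
The resulting 12×6 matrix has rank 6, and its Smith normal form has invariant factors (1,1,1,1,1,1).

Reading off H_k = ker ∂_k / im ∂_{k+1}:

  H_0: rank C_0 − rank ∂_1 = 6 − 5 = 1, and the invariant factors of ∂_1 are all 1, so H_0 = Z.
  H_1: rank ker ∂_1 − rank ∂_2 = (12 − 5) − 6 = 1, and the invariant factors of ∂_2 are all 1, so H_1 = Z.
  H_2: rank ker ∂_2 − rank ∂_3 = (6 − 6) − 0 = 0, and there is no ∂_3, so H_2 = 0.

As a check, the Euler characteristic is 6 − 12 + 6 = 0, which agrees with 1 − 1 + 0 = 0.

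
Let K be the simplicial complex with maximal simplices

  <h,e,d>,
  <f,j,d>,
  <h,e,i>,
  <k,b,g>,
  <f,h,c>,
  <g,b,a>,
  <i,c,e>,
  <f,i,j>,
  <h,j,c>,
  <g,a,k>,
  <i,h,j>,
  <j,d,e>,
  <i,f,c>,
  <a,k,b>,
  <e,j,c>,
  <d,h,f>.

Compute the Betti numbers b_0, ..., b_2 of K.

b_0 = 2, b_1 = 0, b_2 = 1.

Fix the vertex order a < b < c < d < e < f < g < h < i < j < k and write every simplex with vertices in increasing order. Then dim K = 2 and the simplices of K are:

  0-simplices (11): a, b, c, d, e, f, g, h, i, j, k
  1-simplices (24): ab, ag, ak, bg, bk, ce, cf, ch, ci, cj, de, df, dh, dj, eh, ei, ej, fh, fi, fj, gk, hi, hj, ij
  2-simplices (16): abg, abk, agk, bgk, cei, cej, cfh, cfi, chj, deh, dej, dfh, dfj, ehi, fij, hij

giving chain groups C_0 ≅ Z^11, C_1 ≅ Z^24, C_2 ≅ Z^16.

∂_1: C_1 → C_0 maps an edge to its endpoints' difference, ∂[p,q] = q − p.
As a 11×24 matrix over Z this has rank 9, with invariant factors (1,1,1,1,1,1,1,1,1).

∂_2: C_2 → C_1 maps a triangle to the signed sum of its edges. For instance
  ∂abk = bk − ak + ab,
  ∂abg = bg − ag + ab.
The 24×16 boundary matrix has rank 15 and Smith normal form diag(1,1,1,1,1,1,1,1,1,1,1,1,1,1,2).

Computing H_k = (kernel of ∂_k) / (image of ∂_{k+1}):

  H_0: rank C_0 − rank ∂_1 = 11 − 9 = 2, and the invariant factors of ∂_1 are all 1, so H_0 ≅ Z^2.
  H_1: rank ker ∂_1 − rank ∂_2 = (24 − 9) − 15 = 0, and ∂_2 has invariant factor 2 > 1, so H_1 ≅ Z_2.
  H_2: rank ker ∂_2 − rank ∂_3 = (16 − 15) − 0 = 1, and there is no ∂_3, so H_2 ≅ Z.

As a check, the Euler characteristic is 11 − 24 + 16 = 3, which agrees with 2 − 0 + 1 = 3.

Hence the Betti numbers are b_0 = 2, b_1 = 0, b_2 = 1.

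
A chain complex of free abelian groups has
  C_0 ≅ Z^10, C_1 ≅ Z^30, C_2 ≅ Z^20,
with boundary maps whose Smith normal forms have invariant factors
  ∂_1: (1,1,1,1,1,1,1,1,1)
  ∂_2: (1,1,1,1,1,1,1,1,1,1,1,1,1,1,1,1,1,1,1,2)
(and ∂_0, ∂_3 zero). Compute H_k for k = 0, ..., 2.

H_0: b_0 = 10 − 0 − 9 = 1; torsion from ∂_1 factors > 1: none. So H_0 = Z.
H_1: b_1 = 30 − 9 − 20 = 1; torsion from ∂_2 factors > 1: [2]. So H_1 = Z ⊕ Z_2.
H_2: b_2 = 20 − 20 − 0 = 0; torsion from ∂_3 factors > 1: none. So H_2 = 0.

H_0 = Z,  H_1 = Z ⊕ Z_2,  H_2 = 0.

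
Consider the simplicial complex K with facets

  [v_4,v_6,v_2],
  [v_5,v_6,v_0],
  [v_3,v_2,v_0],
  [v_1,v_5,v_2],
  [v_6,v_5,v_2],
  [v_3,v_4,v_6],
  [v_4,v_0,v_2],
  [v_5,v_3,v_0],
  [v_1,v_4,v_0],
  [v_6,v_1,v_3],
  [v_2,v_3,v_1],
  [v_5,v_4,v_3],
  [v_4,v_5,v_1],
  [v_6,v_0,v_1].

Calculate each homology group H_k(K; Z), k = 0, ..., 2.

Order the vertices as v_0 < v_1 < v_2 < v_3 < v_4 < v_5 < v_6. Listing each simplex with vertices in this order, K has dimension 2 with simplices:

  0-simplices (7): [v_0], [v_1], [v_2], [v_3], [v_4], [v_5], [v_6]
  1-simplices (21): (21 of them)
  2-simplices (14): (14 of them)

Hence C_0 ≅ Z^7, C_1 ≅ Z^21, C_2 ≅ Z^14.

Boundary ∂_1: C_1 → C_0 is given by ∂[p,q] = [q] − [p]. For instance
  ∂[v_2,v_6] = [v_6] − [v_2].
As a 7×21 matrix over Z this has rank 6, with invariant factors (1,1,1,1,1,1).

Boundary ∂_2: C_2 → C_1 acts by ∂[p,q,r] = [q,r] − [p,r] + [p,q]. For instance
  ∂[v_0,v_5,v_6] = [v_5,v_6] − [v_0,v_6] + [v_0,v_5],
  ∂[v_1,v_3,v_6] = [v_3,v_6] − [v_1,v_6] + [v_1,v_3].
This gives a 21×14 integer matrix of rank 13; reducing to Smith normal form yields diagonal entries (1,1,1,1,1,1,1,1,1,1,1,1,1).

Now H_k = ker ∂_k / im ∂_{k+1}, so:

  H_0: rank C_0 − rank ∂_1 = 7 − 6 = 1, and the invariant factors of ∂_1 are all 1, so H_0 = Z.
  H_1: rank ker ∂_1 − rank ∂_2 = (21 − 6) − 13 = 2, and the invariant factors of ∂_2 are all 1, so H_1 = Z^2.
  H_2: rank ker ∂_2 − rank ∂_3 = (14 − 13) − 0 = 1, and there is no ∂_3, so H_2 = Z.

As a check, the Euler characteristic is 7 − 21 + 14 = 0, which agrees with 1 − 2 + 1 = 0.

H_0 = Z,  H_1 = Z^2,  H_2 = Z.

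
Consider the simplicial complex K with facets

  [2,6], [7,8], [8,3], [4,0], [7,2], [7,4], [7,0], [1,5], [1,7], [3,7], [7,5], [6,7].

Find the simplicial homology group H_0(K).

H_0 = Z.

We work with the vertex ordering 0 < 1 < 2 < 3 < 4 < 5 < 6 < 7 < 8. The simplices of K, each written with vertices in increasing order, are:

  0-simplices (9): [0], [1], [2], [3], [4], [5], [6], [7], [8]
  1-simplices (12): [0,4], [0,7], [1,5], [1,7], [2,6], [2,7], [3,7], [3,8], [4,7], [5,7], [6,7], [7,8]

giving chain groups C_0 ≅ Z^9, C_1 ≅ Z^12.

The boundary map ∂_1: C_1 → C_0 sends each edge [p,q] (with p < q) to q − p.
This gives a 9×12 integer matrix of rank 8; reducing to Smith normal form yields diagonal entries (1,1,1,1,1,1,1,1).

Reading off H_k = ker ∂_k / im ∂_{k+1}:

  H_0: rank C_0 − rank ∂_1 = 9 − 8 = 1, and the invariant factors of ∂_1 are all 1, so H_0 = Z.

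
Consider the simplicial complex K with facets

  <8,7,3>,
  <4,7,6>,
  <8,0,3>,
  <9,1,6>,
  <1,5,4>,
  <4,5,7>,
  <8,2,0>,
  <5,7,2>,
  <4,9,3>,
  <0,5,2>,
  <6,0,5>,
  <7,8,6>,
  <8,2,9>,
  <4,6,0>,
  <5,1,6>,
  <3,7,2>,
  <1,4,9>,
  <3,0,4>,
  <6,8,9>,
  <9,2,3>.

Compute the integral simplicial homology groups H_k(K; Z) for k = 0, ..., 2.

H_0 ≅ Z,  H_1 ≅ Z ⊕ Z/2Z,  H_2 = 0.

We work with the vertex ordering 0 < 1 < 2 < 3 < 4 < 5 < 6 < 7 < 8 < 9. The simplices of K, each written with vertices in increasing order, are:

  0-simplices (10): [0], [1], [2], [3], [4], [5], [6], [7], [8], [9]
  1-simplices (30): (30 of them)
  2-simplices (20): (20 of them)

giving chain groups C_0 ≅ Z^10, C_1 ≅ Z^30, C_2 ≅ Z^20.

The boundary map ∂_1: C_1 → C_0 is given by ∂[p,q] = [q] − [p].
This gives a 10×30 integer matrix of rank 9; reducing to Smith normal form yields diagonal entries (1,1,1,1,1,1,1,1,1).

Boundary ∂_2: C_2 → C_1 acts by ∂[p,q,r] = [q,r] − [p,r] + [p,q]. For instance
  ∂[1,4,5] = [4,5] − [1,5] + [1,4],
  ∂[2,5,7] = [5,7] − [2,7] + [2,5].
The 30×20 boundary matrix has rank 20 and Smith normal form diag(1,1,1,1,1,1,1,1,1,1,1,1,1,1,1,1,1,1,1,2).

Reading off H_k = ker ∂_k / im ∂_{k+1}:

  H_0: rank C_0 − rank ∂_1 = 10 − 9 = 1, and the invariant factors of ∂_1 are all 1, so H_0 = Z.
  H_1: rank ker ∂_1 − rank ∂_2 = (30 − 9) − 20 = 1, and ∂_2 has invariant factor 2 > 1, so H_1 = Z ⊕ Z/2Z.
  H_2: rank ker ∂_2 − rank ∂_3 = (20 − 20) − 0 = 0, and there is no ∂_3, so H_2 = 0.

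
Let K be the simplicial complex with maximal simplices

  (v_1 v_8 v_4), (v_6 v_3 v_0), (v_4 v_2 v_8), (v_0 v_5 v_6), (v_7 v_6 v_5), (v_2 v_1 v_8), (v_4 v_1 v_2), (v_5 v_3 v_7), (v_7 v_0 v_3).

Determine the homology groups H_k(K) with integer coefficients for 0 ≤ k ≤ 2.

H_0 = Z^2,  H_1 = Z,  H_2 = Z.

K has 9 vertices, 16 edges, 9 triangles.
rank ∂_0 = 0, rank ∂_1 = 7 ⇒ b_0 = 9 − 0 − 7 = 2; all invariant factors of ∂_1 are 1 so no torsion. So H_0 ≅ Z^2.
rank ∂_1 = 7, rank ∂_2 = 8 ⇒ b_1 = 16 − 7 − 8 = 1; all invariant factors of ∂_2 are 1 so no torsion. So H_1 ≅ Z.
rank ∂_2 = 8, rank ∂_3 = 0 ⇒ b_2 = 9 − 8 − 0 = 1. So H_2 ≅ Z.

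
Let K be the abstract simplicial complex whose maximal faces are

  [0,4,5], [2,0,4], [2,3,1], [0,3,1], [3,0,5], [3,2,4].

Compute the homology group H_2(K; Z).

H_2 = 0.

Take the total order 0 < 1 < 2 < 3 < 4 < 5 on the vertex set. Then K (dimension 2) consists of the simplices:

  0-simplices (6): [0], [1], [2], [3], [4], [5]
  1-simplices (12): [0,1], [0,2], [0,3], [0,4], [0,5], [1,2], [1,3], [2,3], [2,4], [3,4], [3,5], [4,5]
  2-simplices (6): [0,1,3], [0,2,4], [0,3,5], [0,4,5], [1,2,3], [2,3,4]

Hence C_0 ≅ Z^6, C_1 ≅ Z^12, C_2 ≅ Z^6.

The boundary map ∂_1: C_1 → C_0 is given by ∂[p,q] = [q] − [p]. For instance
  ∂[1,2] = [2] − [1].
The resulting 6×12 matrix has rank 5, and its Smith normal form has invariant factors (1,1,1,1,1).

Boundary ∂_2: C_2 → C_1 maps a triangle to the signed sum of its edges. For instance
  ∂[0,4,5] = [4,5] − [0,5] + [0,4],
  ∂[0,1,3] = [1,3] − [0,3] + [0,1].
The resulting 12×6 matrix has rank 6, and its Smith normal form has invariant factors (1,1,1,1,1,1).

From H_k ≅ ker(∂_k) / im(∂_{k+1}) we obtain:

  H_2: rank ker ∂_2 − rank ∂_3 = (6 − 6) − 0 = 0, and there is no ∂_3, so H_2 = 0.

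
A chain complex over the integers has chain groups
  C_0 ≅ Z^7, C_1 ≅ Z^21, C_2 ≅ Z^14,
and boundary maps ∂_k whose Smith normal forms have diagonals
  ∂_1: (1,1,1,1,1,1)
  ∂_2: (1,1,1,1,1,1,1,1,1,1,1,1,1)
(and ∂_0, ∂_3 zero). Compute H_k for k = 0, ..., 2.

H_0: b_0 = 7 − 0 − 6 = 1; torsion from ∂_1 factors > 1: none. So H_0 = Z.
H_1: b_1 = 21 − 6 − 13 = 2; torsion from ∂_2 factors > 1: none. So H_1 = Z^2.
H_2: b_2 = 14 − 13 − 0 = 1; torsion from ∂_3 factors > 1: none. So H_2 = Z.

H_0 = Z,  H_1 = Z^2,  H_2 = Z.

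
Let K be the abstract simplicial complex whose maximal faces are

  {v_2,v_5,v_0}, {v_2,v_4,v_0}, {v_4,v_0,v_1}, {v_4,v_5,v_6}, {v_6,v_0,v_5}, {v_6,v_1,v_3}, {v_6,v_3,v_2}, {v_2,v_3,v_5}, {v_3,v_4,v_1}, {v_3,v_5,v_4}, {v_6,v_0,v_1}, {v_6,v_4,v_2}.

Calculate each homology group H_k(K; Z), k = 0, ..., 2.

Fix the vertex order v_0 < v_1 < v_2 < v_3 < v_4 < v_5 < v_6 and write every simplex with vertices in increasing order. Then dim K = 2 and the simplices of K are:

  0-simplices (7): [v_0], [v_1], [v_2], [v_3], [v_4], [v_5], [v_6]
  1-simplices (18): (18 of them)
  2-simplices (12): (12 of them)

Hence C_0 ≅ Z^7, C_1 ≅ Z^18, C_2 ≅ Z^12.

The boundary map ∂_1: C_1 → C_0 is given by ∂[p,q] = [q] − [p]. For instance
  ∂[v_0,v_1] = [v_1] − [v_0].
As a 7×18 matrix over Z this has rank 6, with invariant factors (1,1,1,1,1,1).

∂_2: C_2 → C_1 acts by ∂[p,q,r] = [q,r] − [p,r] + [p,q]. For instance
  ∂[v_1,v_3,v_6] = [v_3,v_6] − [v_1,v_6] + [v_1,v_3],
  ∂[v_2,v_3,v_5] = [v_3,v_5] − [v_2,v_5] + [v_2,v_3].
As a 18×12 matrix over Z this has rank 12, with invariant factors (1,1,1,1,1,1,1,1,1,1,1,2).

Computing H_k = (kernel of ∂_k) / (image of ∂_{k+1}):

  H_0: rank C_0 − rank ∂_1 = 7 − 6 = 1, and the invariant factors of ∂_1 are all 1, so H_0 ≅ Z.
  H_1: rank ker ∂_1 − rank ∂_2 = (18 − 6) − 12 = 0, and ∂_2 has invariant factor 2 > 1, so H_1 ≅ Z_2.
  H_2: rank ker ∂_2 − rank ∂_3 = (12 − 12) − 0 = 0, and there is no ∂_3, so H_2 ≅ 0.

H_0 = Z,  H_1 = Z_2,  H_2 = 0.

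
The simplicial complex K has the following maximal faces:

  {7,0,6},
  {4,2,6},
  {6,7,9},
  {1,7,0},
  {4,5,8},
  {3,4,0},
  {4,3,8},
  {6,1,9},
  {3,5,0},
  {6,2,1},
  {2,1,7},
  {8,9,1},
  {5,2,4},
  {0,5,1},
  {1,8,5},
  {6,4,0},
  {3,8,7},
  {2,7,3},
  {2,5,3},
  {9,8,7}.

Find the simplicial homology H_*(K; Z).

Order the vertices as 0 < 1 < 2 < 3 < 4 < 5 < 6 < 7 < 8 < 9. Listing each simplex with vertices in this order, K has dimension 2 with simplices:

  0-simplices (10): [0], [1], [2], [3], [4], [5], [6], [7], [8], [9]
  1-simplices (30): (30 of them)
  2-simplices (20): (20 of them)

Hence C_0 ≅ Z^10, C_1 ≅ Z^30, C_2 ≅ Z^20.

∂_1: C_1 → C_0 is given by ∂[p,q] = [q] − [p]. For instance
  ∂[3,7] = [7] − [3].
As a 10×30 matrix over Z this has rank 9, with invariant factors (1,1,1,1,1,1,1,1,1).

∂_2: C_2 → C_1 maps a triangle to the signed sum of its edges. For instance
  ∂[2,4,5] = [4,5] − [2,5] + [2,4],
  ∂[1,2,7] = [2,7] − [1,7] + [1,2].
This gives a 30×20 integer matrix of rank 20; reducing to Smith normal form yields diagonal entries (1,1,1,1,1,1,1,1,1,1,1,1,1,1,1,1,1,1,1,2).

Computing H_k = (kernel of ∂_k) / (image of ∂_{k+1}):

  H_0: rank C_0 − rank ∂_1 = 10 − 9 = 1, and the invariant factors of ∂_1 are all 1, so H_0 = Z.
  H_1: rank ker ∂_1 − rank ∂_2 = (30 − 9) − 20 = 1, and ∂_2 has invariant factor 2 > 1, so H_1 = Z ⊕ Z/2Z.
  H_2: rank ker ∂_2 − rank ∂_3 = (20 − 20) − 0 = 0, and there is no ∂_3, so H_2 = 0.

As a check, the Euler characteristic is 10 − 30 + 20 = 0, which agrees with 1 − 1 + 0 = 0.

H_0 = Z,  H_1 = Z ⊕ Z/2Z,  H_2 = 0.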